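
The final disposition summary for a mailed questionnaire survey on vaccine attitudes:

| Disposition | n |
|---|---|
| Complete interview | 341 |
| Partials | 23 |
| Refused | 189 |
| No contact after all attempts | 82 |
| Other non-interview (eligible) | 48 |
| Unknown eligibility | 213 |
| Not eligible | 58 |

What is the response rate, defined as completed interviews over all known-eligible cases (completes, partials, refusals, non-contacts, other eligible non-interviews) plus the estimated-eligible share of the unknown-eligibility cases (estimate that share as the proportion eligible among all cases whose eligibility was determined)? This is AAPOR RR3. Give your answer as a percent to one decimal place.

38.8%

Top: 341
Determined eligible: 341 + 23 + 189 + 82 + 48 = 683
e = 683 / (683 + 58) = 683 / 741 = 0.9217
e × U: 0.9217 × 213 = 196.32
Denominator: 683 + 196.32 = 879.32
RR3 = 341 / 879.32 = 0.3878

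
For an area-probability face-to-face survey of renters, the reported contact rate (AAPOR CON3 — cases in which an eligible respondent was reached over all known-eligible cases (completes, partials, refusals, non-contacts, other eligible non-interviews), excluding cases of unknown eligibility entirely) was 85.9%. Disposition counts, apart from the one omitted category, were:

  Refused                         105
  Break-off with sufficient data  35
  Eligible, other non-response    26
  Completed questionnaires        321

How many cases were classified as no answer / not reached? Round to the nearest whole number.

80

Numerator → 321 + 35 + 105 + 26 = 487
CON3 = 487 / D = 0.859
D = 487 / 0.859 = 566.9
Rest of base = 487
no answer / not reached = 566.9 − 487 ≈ 80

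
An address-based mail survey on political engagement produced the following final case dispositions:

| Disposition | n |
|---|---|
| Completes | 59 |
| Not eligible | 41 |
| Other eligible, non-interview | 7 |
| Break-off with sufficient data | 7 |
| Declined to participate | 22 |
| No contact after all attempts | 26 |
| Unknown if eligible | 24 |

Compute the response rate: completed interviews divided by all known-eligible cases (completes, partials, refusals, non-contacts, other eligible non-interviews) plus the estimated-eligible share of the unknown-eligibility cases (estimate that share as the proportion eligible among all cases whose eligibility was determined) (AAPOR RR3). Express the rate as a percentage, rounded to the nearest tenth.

Num → 59
Known eligible → 59 + 7 + 22 + 26 + 7 = 121
e = 121 / (121 + 41) = 121 / 162 = 0.7469
Estimated eligible among unknowns → 0.7469 × 24 = 17.93
Denom → 121 + 17.93 = 138.93
RR3 = 59 / 138.93 = 0.4247

42.5%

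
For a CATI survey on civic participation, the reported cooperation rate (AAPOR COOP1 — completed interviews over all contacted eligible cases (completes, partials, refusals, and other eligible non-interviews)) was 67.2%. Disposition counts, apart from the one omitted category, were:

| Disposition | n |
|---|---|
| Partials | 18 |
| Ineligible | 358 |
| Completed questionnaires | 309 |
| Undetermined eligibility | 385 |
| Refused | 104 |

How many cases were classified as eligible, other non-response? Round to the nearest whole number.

29

COOP1 = 309 / D = 0.672
D = 309 / 0.672 = 459.8
Remaining denominator categories sum to 431
eligible, other non-response = 459.8 − 431 ≈ 29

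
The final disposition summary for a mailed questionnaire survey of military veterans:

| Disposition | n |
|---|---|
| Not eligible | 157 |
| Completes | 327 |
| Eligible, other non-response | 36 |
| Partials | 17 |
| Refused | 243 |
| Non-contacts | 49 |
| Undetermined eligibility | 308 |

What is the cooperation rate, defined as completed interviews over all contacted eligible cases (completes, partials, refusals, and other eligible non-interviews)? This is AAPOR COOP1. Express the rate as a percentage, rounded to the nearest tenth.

Numerator: 327
Base: 327 + 17 + 243 + 36 = 623
COOP1 = 327 / 623 = 0.5249

52.5%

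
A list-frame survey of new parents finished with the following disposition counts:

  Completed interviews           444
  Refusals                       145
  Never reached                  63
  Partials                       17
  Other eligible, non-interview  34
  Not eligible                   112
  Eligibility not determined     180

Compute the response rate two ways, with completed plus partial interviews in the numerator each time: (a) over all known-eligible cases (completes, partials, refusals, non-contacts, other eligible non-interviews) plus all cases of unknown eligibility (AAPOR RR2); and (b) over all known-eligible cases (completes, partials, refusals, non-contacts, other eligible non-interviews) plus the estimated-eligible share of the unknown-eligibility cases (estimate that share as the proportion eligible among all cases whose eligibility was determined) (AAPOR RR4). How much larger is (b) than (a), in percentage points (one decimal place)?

Numerator = 444 + 17 = 461
Base = 444 + 17 + 145 + 63 + 34 + 180 = 883
RR2 = 461 / 883 = 0.5221
Known eligible = 444 + 17 + 145 + 63 + 34 = 703
e = 703 / (703 + 112) = 703 / 815 = 0.8626
e × U = 0.8626 × 180 = 155.27
Base = 703 + 155.27 = 858.27
RR4 = 461 / 858.27 = 0.5371
Difference = 53.71 − 52.21 = 1.50 percentage points

1.5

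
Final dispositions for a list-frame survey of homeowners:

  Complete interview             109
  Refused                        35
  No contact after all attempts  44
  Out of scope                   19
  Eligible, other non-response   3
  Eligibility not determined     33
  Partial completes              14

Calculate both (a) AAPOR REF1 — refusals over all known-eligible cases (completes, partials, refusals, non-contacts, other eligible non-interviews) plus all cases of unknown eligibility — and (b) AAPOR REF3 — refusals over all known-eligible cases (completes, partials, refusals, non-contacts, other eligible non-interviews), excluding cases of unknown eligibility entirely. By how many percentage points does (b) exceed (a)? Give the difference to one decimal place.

2.4

Top → 35
Denominator → 109 + 14 + 35 + 44 + 3 + 33 = 238
REF1 = 35 / 238 = 0.1471
Denominator → 109 + 14 + 35 + 44 + 3 = 205
REF3 = 35 / 205 = 0.1707
Difference = 17.07 − 14.71 = 2.36 percentage points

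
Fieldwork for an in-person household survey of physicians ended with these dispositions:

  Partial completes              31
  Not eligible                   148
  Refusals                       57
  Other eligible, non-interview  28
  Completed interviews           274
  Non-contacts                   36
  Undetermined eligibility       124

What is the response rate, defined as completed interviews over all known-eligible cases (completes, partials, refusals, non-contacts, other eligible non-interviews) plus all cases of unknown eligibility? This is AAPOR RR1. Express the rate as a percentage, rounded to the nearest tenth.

Num → 274
Denom → 274 + 31 + 57 + 36 + 28 + 124 = 550
RR1 = 274 / 550 = 0.4982

49.8%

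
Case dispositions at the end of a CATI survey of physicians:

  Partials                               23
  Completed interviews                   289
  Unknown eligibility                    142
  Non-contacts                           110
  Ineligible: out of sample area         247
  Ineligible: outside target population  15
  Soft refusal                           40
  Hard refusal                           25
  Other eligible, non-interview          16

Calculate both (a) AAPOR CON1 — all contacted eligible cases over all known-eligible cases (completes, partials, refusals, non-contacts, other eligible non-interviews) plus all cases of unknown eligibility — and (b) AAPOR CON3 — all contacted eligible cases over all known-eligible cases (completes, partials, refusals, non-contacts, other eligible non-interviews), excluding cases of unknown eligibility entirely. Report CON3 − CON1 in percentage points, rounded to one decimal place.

17.2

Refused = 25 + 40 = 65
Not eligible = 15 + 247 = 262
Top → 289 + 23 + 65 + 16 = 393
Base → 289 + 23 + 65 + 110 + 16 + 142 = 645
CON1 = 393 / 645 = 0.6093
Base → 289 + 23 + 65 + 110 + 16 = 503
CON3 = 393 / 503 = 0.7813
Difference = 78.13 − 60.93 = 17.20 percentage points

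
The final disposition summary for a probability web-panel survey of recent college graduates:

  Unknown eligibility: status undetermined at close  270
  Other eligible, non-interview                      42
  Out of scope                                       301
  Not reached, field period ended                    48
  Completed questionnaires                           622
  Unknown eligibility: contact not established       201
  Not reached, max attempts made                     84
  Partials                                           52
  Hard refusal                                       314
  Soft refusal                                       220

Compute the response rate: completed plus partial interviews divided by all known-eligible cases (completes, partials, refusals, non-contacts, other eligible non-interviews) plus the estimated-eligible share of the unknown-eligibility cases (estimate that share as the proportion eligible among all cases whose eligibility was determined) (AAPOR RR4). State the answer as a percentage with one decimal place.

38.1%

Declined to participate = 314 + 220 = 534
No answer / not reached = 48 + 84 = 132
Unknown eligibility = 201 + 270 = 471
Numerator: 622 + 52 = 674
Known eligible: 622 + 52 + 534 + 132 + 42 = 1382
e = 1382 / (1382 + 301) = 1382 / 1683 = 0.8212
Estimated eligible among unknowns: 0.8212 × 471 = 386.79
Base: 1382 + 386.79 = 1768.79
RR4 = 674 / 1768.79 = 0.3811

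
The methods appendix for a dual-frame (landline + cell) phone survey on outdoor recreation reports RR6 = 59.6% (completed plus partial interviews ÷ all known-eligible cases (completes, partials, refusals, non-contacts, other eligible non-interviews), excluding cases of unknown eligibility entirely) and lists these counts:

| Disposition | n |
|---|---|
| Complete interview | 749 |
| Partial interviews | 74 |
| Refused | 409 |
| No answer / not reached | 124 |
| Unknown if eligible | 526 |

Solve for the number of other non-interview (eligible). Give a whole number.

25

Num → 749 + 74 = 823
RR6 = 823 / D = 0.596
D = 823 / 0.596 = 1380.9
Other denominator terms total 1356
other non-interview (eligible) = 1380.9 − 1356 ≈ 25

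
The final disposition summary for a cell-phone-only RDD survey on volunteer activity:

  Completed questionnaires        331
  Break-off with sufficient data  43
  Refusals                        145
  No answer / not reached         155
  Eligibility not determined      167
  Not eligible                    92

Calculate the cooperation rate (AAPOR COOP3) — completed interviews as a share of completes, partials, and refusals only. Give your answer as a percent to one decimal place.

63.8%

Top: 331
Denom: 331 + 43 + 145 = 519
COOP3 = 331 / 519 = 0.6378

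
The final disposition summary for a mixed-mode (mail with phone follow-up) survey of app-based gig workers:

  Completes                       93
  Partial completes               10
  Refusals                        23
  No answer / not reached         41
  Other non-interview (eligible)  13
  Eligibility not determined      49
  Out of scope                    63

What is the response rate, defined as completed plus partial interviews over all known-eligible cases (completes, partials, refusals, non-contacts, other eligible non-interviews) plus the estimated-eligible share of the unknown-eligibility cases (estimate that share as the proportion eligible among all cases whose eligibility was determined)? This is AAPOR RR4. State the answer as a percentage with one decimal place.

Num: 93 + 10 = 103
Determined eligible: 93 + 10 + 23 + 41 + 13 = 180
e = 180 / (180 + 63) = 180 / 243 = 0.7407
Eligible share of unknowns: 0.7407 × 49 = 36.29
Denom: 180 + 36.29 = 216.29
RR4 = 103 / 216.29 = 0.4762

47.6%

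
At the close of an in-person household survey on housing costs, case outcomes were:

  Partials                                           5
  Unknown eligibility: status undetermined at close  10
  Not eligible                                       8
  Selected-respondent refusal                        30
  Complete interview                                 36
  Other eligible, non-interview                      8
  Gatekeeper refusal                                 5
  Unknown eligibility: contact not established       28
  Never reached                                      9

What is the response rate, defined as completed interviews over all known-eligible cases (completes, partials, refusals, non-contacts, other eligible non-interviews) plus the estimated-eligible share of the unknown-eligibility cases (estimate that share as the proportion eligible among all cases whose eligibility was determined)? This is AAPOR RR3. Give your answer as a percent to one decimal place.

28.1%

Refusals = 5 + 30 = 35
Unknown if eligible = 28 + 10 = 38
Num = 36
Known eligible = 36 + 5 + 35 + 9 + 8 = 93
e = 93 / (93 + 8) = 93 / 101 = 0.9208
e × U = 0.9208 × 38 = 34.99
Denom = 93 + 34.99 = 127.99
RR3 = 36 / 127.99 = 0.2813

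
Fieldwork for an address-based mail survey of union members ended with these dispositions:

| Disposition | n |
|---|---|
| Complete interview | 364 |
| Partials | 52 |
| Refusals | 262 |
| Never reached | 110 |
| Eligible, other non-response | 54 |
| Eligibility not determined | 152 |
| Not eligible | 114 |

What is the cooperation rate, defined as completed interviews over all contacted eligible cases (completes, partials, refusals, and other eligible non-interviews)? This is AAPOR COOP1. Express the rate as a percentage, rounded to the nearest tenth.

49.7%

Top = 364
Denominator = 364 + 52 + 262 + 54 = 732
COOP1 = 364 / 732 = 0.4973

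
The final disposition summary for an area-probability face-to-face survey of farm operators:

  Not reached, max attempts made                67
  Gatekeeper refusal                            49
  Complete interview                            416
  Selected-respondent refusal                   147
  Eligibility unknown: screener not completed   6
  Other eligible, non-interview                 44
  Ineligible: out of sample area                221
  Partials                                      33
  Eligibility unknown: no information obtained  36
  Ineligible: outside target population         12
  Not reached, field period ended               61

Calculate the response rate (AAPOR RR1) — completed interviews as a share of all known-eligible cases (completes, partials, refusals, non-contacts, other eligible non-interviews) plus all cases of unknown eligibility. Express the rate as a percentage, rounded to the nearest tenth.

Refused = 49 + 147 = 196
No contact after all attempts = 61 + 67 = 128
Unknown if eligible = 6 + 36 = 42
Not eligible = 12 + 221 = 233
Num → 416
Denom → 416 + 33 + 196 + 128 + 44 + 42 = 859
RR1 = 416 / 859 = 0.4843

48.4%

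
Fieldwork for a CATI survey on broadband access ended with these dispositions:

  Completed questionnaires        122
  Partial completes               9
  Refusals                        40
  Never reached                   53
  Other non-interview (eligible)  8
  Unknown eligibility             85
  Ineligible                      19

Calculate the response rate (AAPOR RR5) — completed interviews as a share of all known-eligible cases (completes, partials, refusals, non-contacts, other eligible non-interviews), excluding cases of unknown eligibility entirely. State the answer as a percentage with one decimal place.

52.6%

Num → 122
Base → 122 + 9 + 40 + 53 + 8 = 232
RR5 = 122 / 232 = 0.5259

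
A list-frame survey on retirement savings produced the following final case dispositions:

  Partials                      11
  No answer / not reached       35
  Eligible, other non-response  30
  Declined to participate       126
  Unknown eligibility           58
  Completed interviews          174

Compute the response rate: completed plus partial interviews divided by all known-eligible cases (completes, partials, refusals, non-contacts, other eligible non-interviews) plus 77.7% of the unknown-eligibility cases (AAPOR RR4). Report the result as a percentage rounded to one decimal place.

43.9%

Numerator → 174 + 11 = 185
Determined eligible → 174 + 11 + 126 + 35 + 30 = 376
Eligible share of unknowns → 0.7770 × 58 = 45.07
Denom → 376 + 45.07 = 421.07
RR4 = 185 / 421.07 = 0.4394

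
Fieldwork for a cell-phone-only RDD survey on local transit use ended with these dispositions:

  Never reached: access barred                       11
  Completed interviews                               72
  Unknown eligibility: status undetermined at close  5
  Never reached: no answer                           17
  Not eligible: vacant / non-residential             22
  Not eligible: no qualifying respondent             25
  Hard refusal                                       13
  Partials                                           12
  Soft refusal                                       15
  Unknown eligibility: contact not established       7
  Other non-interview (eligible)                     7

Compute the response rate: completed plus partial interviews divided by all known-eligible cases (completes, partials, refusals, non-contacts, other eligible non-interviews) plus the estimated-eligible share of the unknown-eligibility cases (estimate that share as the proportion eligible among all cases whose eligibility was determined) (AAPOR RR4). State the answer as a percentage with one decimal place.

53.8%

Declined to participate = 13 + 15 = 28
No answer / not reached = 17 + 11 = 28
Unknown if eligible = 7 + 5 = 12
Screened out, ineligible = 25 + 22 = 47
Numerator = 72 + 12 = 84
Determined eligible = 72 + 12 + 28 + 28 + 7 = 147
e = 147 / (147 + 47) = 147 / 194 = 0.7577
Estimated eligible among unknowns = 0.7577 × 12 = 9.09
Denominator = 147 + 9.09 = 156.09
RR4 = 84 / 156.09 = 0.5382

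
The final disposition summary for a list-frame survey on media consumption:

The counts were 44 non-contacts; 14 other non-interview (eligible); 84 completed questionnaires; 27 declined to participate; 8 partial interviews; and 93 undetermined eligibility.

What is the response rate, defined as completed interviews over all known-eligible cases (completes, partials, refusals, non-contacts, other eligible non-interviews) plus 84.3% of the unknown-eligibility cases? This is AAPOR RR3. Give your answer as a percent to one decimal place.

Num → 84
Determined eligible → 84 + 8 + 27 + 44 + 14 = 177
e × U → 0.8430 × 93 = 78.40
Base → 177 + 78.40 = 255.40
RR3 = 84 / 255.40 = 0.3289

32.9%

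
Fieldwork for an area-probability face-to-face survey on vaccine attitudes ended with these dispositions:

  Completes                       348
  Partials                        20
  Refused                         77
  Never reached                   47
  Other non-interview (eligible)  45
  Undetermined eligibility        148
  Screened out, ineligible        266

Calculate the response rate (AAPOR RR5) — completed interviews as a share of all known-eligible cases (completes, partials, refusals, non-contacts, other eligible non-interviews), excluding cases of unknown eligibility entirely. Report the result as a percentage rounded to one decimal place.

64.8%

Top = 348
Denominator = 348 + 20 + 77 + 47 + 45 = 537
RR5 = 348 / 537 = 0.6480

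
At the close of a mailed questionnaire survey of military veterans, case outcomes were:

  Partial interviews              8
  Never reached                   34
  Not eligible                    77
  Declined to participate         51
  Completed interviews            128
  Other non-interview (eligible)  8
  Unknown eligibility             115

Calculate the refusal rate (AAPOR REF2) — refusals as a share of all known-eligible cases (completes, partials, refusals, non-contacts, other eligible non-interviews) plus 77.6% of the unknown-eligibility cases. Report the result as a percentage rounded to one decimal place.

16.0%

Numerator = 51
Known eligible = 128 + 8 + 51 + 34 + 8 = 229
e × U = 0.7760 × 115 = 89.24
Denom = 229 + 89.24 = 318.24
REF2 = 51 / 318.24 = 0.1603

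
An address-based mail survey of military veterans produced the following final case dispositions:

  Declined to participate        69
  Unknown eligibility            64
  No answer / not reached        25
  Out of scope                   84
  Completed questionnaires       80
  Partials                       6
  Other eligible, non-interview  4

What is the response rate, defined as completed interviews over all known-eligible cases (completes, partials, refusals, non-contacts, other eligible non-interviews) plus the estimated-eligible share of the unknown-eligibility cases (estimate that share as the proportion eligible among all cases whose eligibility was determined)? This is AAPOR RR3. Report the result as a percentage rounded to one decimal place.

Num → 80
Known eligible → 80 + 6 + 69 + 25 + 4 = 184
e = 184 / (184 + 84) = 184 / 268 = 0.6866
Eligible share of unknowns → 0.6866 × 64 = 43.94
Denominator → 184 + 43.94 = 227.94
RR3 = 80 / 227.94 = 0.3510

35.1%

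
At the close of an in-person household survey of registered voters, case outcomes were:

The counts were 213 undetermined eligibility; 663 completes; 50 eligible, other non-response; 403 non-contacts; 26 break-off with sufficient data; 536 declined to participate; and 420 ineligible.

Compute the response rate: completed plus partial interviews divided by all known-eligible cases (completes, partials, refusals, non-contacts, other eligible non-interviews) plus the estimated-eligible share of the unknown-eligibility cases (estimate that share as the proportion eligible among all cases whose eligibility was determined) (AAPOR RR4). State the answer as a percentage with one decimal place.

37.3%

Top: 663 + 26 = 689
Known eligible: 663 + 26 + 536 + 403 + 50 = 1678
e = 1678 / (1678 + 420) = 1678 / 2098 = 0.7998
Estimated eligible among unknowns: 0.7998 × 213 = 170.36
Denom: 1678 + 170.36 = 1848.36
RR4 = 689 / 1848.36 = 0.3728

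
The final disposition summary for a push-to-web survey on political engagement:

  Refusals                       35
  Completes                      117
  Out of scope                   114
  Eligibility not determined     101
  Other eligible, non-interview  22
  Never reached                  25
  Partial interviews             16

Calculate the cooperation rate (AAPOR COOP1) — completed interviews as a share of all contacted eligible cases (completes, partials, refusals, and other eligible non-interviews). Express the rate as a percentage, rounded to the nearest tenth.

Numerator: 117
Denominator: 117 + 16 + 35 + 22 = 190
COOP1 = 117 / 190 = 0.6158

61.6%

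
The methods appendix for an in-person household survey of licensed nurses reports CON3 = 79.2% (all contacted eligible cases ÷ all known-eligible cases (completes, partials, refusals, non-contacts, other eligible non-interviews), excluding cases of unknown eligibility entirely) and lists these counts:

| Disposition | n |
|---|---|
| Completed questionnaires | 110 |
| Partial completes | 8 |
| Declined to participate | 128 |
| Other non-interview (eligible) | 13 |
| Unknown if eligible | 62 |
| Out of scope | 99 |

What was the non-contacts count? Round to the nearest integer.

Top = 110 + 8 + 128 + 13 = 259
CON3 = 259 / D = 0.792
D = 259 / 0.792 = 327.0
Remaining denominator categories sum to 259
non-contacts = 327.0 − 259 ≈ 68

68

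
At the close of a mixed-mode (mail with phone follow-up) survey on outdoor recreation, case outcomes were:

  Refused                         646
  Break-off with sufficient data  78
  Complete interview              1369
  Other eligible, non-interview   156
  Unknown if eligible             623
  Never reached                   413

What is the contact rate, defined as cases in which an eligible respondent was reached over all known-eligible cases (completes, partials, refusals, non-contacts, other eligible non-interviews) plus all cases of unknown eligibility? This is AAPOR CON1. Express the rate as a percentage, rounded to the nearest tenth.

Numerator: 1369 + 78 + 646 + 156 = 2249
Denom: 1369 + 78 + 646 + 413 + 156 + 623 = 3285
CON1 = 2249 / 3285 = 0.6846

68.5%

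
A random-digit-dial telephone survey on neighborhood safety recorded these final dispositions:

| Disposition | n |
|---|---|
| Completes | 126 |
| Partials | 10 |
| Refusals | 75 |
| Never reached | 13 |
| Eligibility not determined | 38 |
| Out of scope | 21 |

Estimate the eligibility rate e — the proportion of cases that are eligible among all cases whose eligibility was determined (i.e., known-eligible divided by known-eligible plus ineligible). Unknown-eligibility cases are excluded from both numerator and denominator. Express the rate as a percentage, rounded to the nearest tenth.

91.4%

Determined eligible → 126 + 10 + 75 + 13 = 224
e = 224 / (224 + 21) = 224 / 245 = 0.9143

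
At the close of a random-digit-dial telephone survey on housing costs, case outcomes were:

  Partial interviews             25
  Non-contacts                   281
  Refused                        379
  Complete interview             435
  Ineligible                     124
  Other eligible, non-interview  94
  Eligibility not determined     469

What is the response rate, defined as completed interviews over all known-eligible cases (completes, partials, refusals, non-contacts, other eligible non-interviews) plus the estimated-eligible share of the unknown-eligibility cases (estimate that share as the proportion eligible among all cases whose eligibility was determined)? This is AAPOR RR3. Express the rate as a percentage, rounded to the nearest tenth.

26.5%

Numerator = 435
Determined eligible = 435 + 25 + 379 + 281 + 94 = 1214
e = 1214 / (1214 + 124) = 1214 / 1338 = 0.9073
Eligible share of unknowns = 0.9073 × 469 = 425.52
Denom = 1214 + 425.52 = 1639.52
RR3 = 435 / 1639.52 = 0.2653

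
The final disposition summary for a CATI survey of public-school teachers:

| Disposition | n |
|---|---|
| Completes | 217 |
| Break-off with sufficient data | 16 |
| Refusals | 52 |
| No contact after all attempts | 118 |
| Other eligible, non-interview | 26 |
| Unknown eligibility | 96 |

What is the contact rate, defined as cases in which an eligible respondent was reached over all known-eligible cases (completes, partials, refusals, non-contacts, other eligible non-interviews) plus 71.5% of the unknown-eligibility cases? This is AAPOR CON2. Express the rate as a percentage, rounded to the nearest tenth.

Top: 217 + 16 + 52 + 26 = 311
Eligible (known): 217 + 16 + 52 + 118 + 26 = 429
e × U: 0.7150 × 96 = 68.64
Base: 429 + 68.64 = 497.64
CON2 = 311 / 497.64 = 0.6249

62.5%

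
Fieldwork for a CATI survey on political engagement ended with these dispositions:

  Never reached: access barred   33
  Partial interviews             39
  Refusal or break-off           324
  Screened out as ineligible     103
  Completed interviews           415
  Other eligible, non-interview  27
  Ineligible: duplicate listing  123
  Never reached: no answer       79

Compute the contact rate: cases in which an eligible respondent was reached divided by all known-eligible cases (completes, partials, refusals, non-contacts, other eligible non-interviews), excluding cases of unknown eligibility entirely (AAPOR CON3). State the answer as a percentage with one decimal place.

87.8%

No contact after all attempts = 79 + 33 = 112
Not eligible = 103 + 123 = 226
Numerator → 415 + 39 + 324 + 27 = 805
Denominator → 415 + 39 + 324 + 112 + 27 = 917
CON3 = 805 / 917 = 0.8779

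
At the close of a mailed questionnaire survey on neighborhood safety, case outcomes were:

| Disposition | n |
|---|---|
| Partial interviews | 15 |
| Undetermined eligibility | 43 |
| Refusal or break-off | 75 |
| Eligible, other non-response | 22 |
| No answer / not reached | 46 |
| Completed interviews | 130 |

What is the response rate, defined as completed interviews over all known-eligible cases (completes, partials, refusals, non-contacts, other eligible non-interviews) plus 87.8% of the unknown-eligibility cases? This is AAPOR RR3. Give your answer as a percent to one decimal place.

39.9%

Top: 130
Eligible (known): 130 + 15 + 75 + 46 + 22 = 288
Estimated eligible among unknowns: 0.8780 × 43 = 37.75
Denominator: 288 + 37.75 = 325.75
RR3 = 130 / 325.75 = 0.3991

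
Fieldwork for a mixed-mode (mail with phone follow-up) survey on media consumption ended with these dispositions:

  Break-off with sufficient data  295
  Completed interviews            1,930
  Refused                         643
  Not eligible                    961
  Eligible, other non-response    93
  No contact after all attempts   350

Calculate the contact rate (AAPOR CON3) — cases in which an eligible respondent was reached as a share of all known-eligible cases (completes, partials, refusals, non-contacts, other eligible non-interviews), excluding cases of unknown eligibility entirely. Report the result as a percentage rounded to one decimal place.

Top: 1930 + 295 + 643 + 93 = 2961
Denom: 1930 + 295 + 643 + 350 + 93 = 3311
CON3 = 2961 / 3311 = 0.8943

89.4%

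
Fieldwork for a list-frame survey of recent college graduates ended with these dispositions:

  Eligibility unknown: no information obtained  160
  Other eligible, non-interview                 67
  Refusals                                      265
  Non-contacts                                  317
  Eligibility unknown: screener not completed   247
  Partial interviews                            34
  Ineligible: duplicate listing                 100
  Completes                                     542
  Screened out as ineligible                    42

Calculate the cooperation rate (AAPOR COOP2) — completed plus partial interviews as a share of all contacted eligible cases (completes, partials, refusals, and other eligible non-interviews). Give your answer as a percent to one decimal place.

Unknown eligibility = 247 + 160 = 407
Not eligible = 42 + 100 = 142
Num = 542 + 34 = 576
Base = 542 + 34 + 265 + 67 = 908
COOP2 = 576 / 908 = 0.6344

63.4%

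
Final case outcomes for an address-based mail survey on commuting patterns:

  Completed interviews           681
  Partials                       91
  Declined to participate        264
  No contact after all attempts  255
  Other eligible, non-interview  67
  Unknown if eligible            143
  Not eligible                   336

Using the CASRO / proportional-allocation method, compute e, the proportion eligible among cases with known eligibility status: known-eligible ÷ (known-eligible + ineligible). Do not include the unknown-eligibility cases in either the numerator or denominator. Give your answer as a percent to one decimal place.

80.2%

Determined eligible: 681 + 91 + 264 + 255 + 67 = 1358
e = 1358 / (1358 + 336) = 1358 / 1694 = 0.8017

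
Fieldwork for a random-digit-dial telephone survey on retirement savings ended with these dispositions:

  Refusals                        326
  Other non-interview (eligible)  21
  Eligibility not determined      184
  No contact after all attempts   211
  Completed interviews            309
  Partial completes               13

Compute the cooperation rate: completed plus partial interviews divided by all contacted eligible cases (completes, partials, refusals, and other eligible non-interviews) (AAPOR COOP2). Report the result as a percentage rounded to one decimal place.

48.1%

Numerator = 309 + 13 = 322
Base = 309 + 13 + 326 + 21 = 669
COOP2 = 322 / 669 = 0.4813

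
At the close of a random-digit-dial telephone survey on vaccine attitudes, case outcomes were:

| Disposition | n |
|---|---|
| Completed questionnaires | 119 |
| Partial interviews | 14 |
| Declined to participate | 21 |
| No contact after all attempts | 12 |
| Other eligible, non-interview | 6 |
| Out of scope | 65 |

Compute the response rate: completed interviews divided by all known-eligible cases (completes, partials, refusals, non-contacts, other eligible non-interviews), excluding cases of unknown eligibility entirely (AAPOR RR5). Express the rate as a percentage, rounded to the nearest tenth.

Numerator: 119
Denom: 119 + 14 + 21 + 12 + 6 = 172
RR5 = 119 / 172 = 0.6919

69.2%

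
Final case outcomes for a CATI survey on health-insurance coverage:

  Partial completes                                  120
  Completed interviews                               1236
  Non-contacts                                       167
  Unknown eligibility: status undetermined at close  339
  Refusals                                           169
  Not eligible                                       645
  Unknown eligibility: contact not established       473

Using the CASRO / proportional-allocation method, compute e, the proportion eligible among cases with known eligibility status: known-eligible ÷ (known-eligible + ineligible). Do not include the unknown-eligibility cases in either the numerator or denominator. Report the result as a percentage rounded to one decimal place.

72.4%

Unknown eligibility = 473 + 339 = 812
Known eligible = 1236 + 120 + 169 + 167 = 1692
e = 1692 / (1692 + 645) = 1692 / 2337 = 0.7240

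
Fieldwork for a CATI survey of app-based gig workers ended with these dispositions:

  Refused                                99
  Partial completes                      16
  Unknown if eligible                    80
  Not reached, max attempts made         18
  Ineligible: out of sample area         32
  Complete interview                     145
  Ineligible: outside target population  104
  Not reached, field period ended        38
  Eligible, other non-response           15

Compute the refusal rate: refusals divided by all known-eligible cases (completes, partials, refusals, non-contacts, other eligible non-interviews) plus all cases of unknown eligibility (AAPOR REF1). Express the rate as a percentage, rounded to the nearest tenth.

24.1%

No contact after all attempts = 38 + 18 = 56
Screened out, ineligible = 104 + 32 = 136
Numerator: 99
Denom: 145 + 16 + 99 + 56 + 15 + 80 = 411
REF1 = 99 / 411 = 0.2409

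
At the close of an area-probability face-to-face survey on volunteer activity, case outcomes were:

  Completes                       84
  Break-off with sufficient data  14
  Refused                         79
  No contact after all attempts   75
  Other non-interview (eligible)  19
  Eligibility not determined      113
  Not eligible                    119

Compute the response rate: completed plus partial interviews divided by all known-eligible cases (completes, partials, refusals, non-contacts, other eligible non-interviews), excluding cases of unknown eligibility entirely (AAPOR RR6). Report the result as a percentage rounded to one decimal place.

Top → 84 + 14 = 98
Base → 84 + 14 + 79 + 75 + 19 = 271
RR6 = 98 / 271 = 0.3616

36.2%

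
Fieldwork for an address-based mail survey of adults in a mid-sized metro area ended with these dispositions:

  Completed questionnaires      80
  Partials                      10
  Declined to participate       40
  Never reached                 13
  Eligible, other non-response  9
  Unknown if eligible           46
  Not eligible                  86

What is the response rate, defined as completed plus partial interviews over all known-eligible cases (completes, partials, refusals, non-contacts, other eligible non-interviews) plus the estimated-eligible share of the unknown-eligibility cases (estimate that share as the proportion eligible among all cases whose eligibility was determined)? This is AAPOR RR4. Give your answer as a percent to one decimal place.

Numerator → 80 + 10 = 90
Eligible (known) → 80 + 10 + 40 + 13 + 9 = 152
e = 152 / (152 + 86) = 152 / 238 = 0.6387
Eligible share of unknowns → 0.6387 × 46 = 29.38
Denominator → 152 + 29.38 = 181.38
RR4 = 90 / 181.38 = 0.4962

49.6%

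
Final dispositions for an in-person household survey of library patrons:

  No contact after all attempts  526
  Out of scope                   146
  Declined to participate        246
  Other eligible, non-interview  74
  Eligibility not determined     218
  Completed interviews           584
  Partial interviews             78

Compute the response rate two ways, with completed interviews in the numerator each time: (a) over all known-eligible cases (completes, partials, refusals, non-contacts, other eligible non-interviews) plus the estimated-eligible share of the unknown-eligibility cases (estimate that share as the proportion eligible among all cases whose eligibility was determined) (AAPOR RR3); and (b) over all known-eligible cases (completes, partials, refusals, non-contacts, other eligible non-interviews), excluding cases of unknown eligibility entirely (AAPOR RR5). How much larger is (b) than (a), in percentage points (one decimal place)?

Num: 584
Known eligible: 584 + 78 + 246 + 526 + 74 = 1508
e = 1508 / (1508 + 146) = 1508 / 1654 = 0.9117
Eligible share of unknowns: 0.9117 × 218 = 198.75
Denominator: 1508 + 198.75 = 1706.75
RR3 = 584 / 1706.75 = 0.3422
Denominator: 584 + 78 + 246 + 526 + 74 = 1508
RR5 = 584 / 1508 = 0.3873
Difference = 38.73 − 34.22 = 4.51 percentage points

4.5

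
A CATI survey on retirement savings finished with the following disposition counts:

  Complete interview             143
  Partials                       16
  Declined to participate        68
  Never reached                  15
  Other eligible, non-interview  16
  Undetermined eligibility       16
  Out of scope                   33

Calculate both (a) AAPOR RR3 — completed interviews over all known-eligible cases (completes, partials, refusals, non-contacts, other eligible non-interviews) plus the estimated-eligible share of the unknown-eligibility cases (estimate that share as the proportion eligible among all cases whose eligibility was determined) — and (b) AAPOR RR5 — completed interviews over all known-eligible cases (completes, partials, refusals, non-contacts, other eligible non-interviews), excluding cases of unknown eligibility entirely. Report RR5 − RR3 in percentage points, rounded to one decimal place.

2.9

Numerator = 143
Known eligible = 143 + 16 + 68 + 15 + 16 = 258
e = 258 / (258 + 33) = 258 / 291 = 0.8866
e × U = 0.8866 × 16 = 14.19
Denom = 258 + 14.19 = 272.19
RR3 = 143 / 272.19 = 0.5254
Denom = 143 + 16 + 68 + 15 + 16 = 258
RR5 = 143 / 258 = 0.5543
Difference = 55.43 − 52.54 = 2.89 percentage points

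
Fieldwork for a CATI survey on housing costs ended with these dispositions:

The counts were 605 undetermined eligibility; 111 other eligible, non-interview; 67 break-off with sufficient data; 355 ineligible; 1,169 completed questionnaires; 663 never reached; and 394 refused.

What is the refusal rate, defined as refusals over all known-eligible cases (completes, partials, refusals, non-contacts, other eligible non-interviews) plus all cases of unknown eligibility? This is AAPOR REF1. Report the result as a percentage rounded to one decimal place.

13.1%

Numerator → 394
Base → 1169 + 67 + 394 + 663 + 111 + 605 = 3009
REF1 = 394 / 3009 = 0.1309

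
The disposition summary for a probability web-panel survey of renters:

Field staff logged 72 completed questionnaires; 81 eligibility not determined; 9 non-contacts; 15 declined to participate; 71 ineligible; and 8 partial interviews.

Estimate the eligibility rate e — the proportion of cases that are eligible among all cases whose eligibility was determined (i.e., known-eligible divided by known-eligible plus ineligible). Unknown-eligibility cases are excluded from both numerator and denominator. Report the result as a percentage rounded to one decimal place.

59.4%

Known eligible → 72 + 8 + 15 + 9 = 104
e = 104 / (104 + 71) = 104 / 175 = 0.5943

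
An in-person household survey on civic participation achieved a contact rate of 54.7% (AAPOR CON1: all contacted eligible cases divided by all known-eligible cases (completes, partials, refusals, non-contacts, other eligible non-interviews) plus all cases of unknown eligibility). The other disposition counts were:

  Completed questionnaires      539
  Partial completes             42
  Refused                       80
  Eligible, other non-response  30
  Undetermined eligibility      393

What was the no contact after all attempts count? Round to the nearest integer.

179

Top: 539 + 42 + 80 + 30 = 691
CON1 = 691 / D = 0.547
D = 691 / 0.547 = 1263.3
Rest of base = 1084
no contact after all attempts = 1263.3 − 1084 ≈ 179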